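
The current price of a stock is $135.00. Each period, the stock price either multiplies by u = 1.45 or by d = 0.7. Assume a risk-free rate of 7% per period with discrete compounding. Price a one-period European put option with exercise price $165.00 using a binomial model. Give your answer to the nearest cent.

Risk-neutral probability p = (1 + 0.07 − 0.7)/(1.45 − 0.7) = 0.3700/0.7500 = 0.4933
Terminal stock prices: S_u = 195.8, S_d = 94.5
Terminal payoffs (K − S): max(-30.75, 0) = 0, max(70.5, 0) = 70.5
Node 0 (S = 135): V_0 = 1/1.07·[0.4933·0.0000 + 0.5067·70.5000] = 33.3832

$33.38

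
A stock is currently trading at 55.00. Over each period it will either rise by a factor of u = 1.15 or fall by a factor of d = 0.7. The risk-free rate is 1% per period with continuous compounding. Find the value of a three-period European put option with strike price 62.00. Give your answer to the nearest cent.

Risk-neutral probability p = (e^0.01 − 0.7)/(1.15 − 0.7) = 0.3101/0.4500 = 0.6890
Terminal stock prices: S_uuu = 83.65, S_uud = 50.92, S_udd = 30.99, S_ddd = 18.86
Terminal payoffs (K − S): max(-21.65, 0) = 0, max(11.08, 0) = 11.08, max(31.01, 0) = 31.01, max(43.14, 0) = 43.14
Node uu (S = 72.74): V_uu = e^(−0.01)·[0.6890·0.0000 + 0.3110·11.0838] = 3.4127
Node ud (S = 44.27): V_ud = e^(−0.01)·[0.6890·11.0838 + 0.3110·31.0075] = 17.1081
Node dd (S = 26.95): V_dd = e^(−0.01)·[0.6890·31.0075 + 0.3110·43.1350] = 34.4331
Node u (S = 63.25): V_u = e^(−0.01)·[0.6890·3.4127 + 0.3110·17.1081] = 7.5957
Node d (S = 38.5): V_d = e^(−0.01)·[0.6890·17.1081 + 0.3110·34.4331] = 22.2723
Node 0 (S = 55): V_0 = e^(−0.01)·[0.6890·7.5957 + 0.3110·22.2723] = 12.0391

12.04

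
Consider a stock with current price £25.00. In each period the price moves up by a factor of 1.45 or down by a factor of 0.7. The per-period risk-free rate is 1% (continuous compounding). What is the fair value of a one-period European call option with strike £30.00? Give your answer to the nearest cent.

Risk-neutral probability p = (e^0.01 − 0.7)/(1.45 − 0.7) = 0.3101/0.7500 = 0.4134
Terminal stock prices: S_u = 36.25, S_d = 17.5
Terminal payoffs (S − K): max(6.25, 0) = 6.25, max(-12.5, 0) = 0
Node 0 (S = 25): V_0 = e^(−0.01)·[0.4134·6.2500 + 0.5866·0.0000] = 2.5580

£2.56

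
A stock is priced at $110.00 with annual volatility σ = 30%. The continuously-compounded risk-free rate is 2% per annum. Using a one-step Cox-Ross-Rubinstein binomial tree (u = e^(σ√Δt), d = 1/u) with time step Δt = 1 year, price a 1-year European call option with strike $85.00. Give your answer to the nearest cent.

$28.55

CRR parameters: u = e^(σ√Δt) = e^(0.3·√1) = 1.3499, d = 1/u = 0.7408
Per-period rate: rΔt = 0.02·1 = 0.02, so R = e^0.02 = 1.0202
Risk-neutral probability p = (e^0.02 − 0.7408)/(1.3499 − 0.7408) = 0.2794/0.6090 = 0.4587
Terminal stock prices: S_u = 148.5, S_d = 81.49
Terminal payoffs (S − K): max(63.48, 0) = 63.48, max(-3.51, 0) = 0
Node 0 (S = 110): V_0 = e^(−0.02)·[0.4587·63.4845 + 0.5413·0.0000] = 28.5454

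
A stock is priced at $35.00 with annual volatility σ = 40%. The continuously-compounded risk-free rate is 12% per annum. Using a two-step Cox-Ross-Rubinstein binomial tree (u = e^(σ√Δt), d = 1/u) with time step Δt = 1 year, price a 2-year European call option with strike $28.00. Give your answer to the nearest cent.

$14.87

CRR parameters: u = e^(σ√Δt) = e^(0.4·√1) = 1.4918, d = 1/u = 0.6703
Per-period rate: rΔt = 0.12·1 = 0.12, so R = e^0.12 = 1.1275
Risk-neutral probability p = (e^0.12 − 0.6703)/(1.4918 − 0.6703) = 0.4572/0.8215 = 0.5565
Terminal stock prices: S_uu = 77.89, S_ud = 35, S_dd = 15.73
Terminal payoffs (S − K): max(49.89, 0) = 49.89, max(7, 0) = 7, max(-12.27, 0) = 0
Node u (S = 52.21): V_u = e^(−0.12)·[0.5565·49.8939 + 0.4435·7.0000] = 27.3801
Node d (S = 23.46): V_d = e^(−0.12)·[0.5565·7.0000 + 0.4435·0.0000] = 3.4551
Node 0 (S = 35): V_0 = e^(−0.12)·[0.5565·27.3801 + 0.4435·3.4551] = 14.8733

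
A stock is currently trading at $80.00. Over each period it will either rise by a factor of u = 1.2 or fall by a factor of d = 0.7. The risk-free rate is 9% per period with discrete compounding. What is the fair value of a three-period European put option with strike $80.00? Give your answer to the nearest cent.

Risk-neutral probability p = (1 + 0.09 − 0.7)/(1.2 − 0.7) = 0.3900/0.5000 = 0.7800
Terminal stock prices: S_uuu = 138.2, S_uud = 80.64, S_udd = 47.04, S_ddd = 27.44
Terminal payoffs (K − S): max(-58.24, 0) = 0, max(-0.64, 0) = 0, max(32.96, 0) = 32.96, max(52.56, 0) = 52.56
Node uu (S = 115.2): V_uu = 1/1.09·[0.7800·0.0000 + 0.2200·0.0000] = 0.0000
Node ud (S = 67.2): V_ud = 1/1.09·[0.7800·0.0000 + 0.2200·32.9600] = 6.6525
Node dd (S = 39.2): V_dd = 1/1.09·[0.7800·32.9600 + 0.2200·52.5600] = 34.1945
Node u (S = 96): V_u = 1/1.09·[0.7800·0.0000 + 0.2200·6.6525] = 1.3427
Node d (S = 56): V_d = 1/1.09·[0.7800·6.6525 + 0.2200·34.1945] = 11.6621
Node 0 (S = 80): V_0 = 1/1.09·[0.7800·1.3427 + 0.2200·11.6621] = 3.3147

$3.31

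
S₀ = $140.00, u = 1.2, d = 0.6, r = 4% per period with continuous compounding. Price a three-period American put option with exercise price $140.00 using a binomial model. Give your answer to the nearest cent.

$23.75

Risk-neutral probability p = (e^0.04 − 0.6)/(1.2 − 0.6) = 0.4408/0.6000 = 0.7347
Terminal stock prices: S_uuu = 241.9, S_uud = 121, S_udd = 60.48, S_ddd = 30.24
Terminal payoffs (K − S): max(-101.9, 0) = 0, max(19.04, 0) = 19.04, max(79.52, 0) = 79.52, max(109.8, 0) = 109.8
Node uu (S = 201.6): continuation = e^(−0.04)·[0.7347·0.0000 + 0.2653·19.0400] = 4.8535; exercise value = 0.0000 ≤ continuation, so V_uu = 4.8535
Node ud (S = 100.8): continuation = e^(−0.04)·[0.7347·19.0400 + 0.2653·79.5200] = 33.7105; exercise value = 39.2000 > continuation, so V_ud = 39.2000 (exercise)
Node dd (S = 50.4): continuation = e^(−0.04)·[0.7347·79.5200 + 0.2653·109.7600] = 84.1105; exercise value = 89.6000 > continuation, so V_dd = 89.6000 (exercise)
Node u (S = 168): continuation = e^(−0.04)·[0.7347·4.8535 + 0.2653·39.2000] = 13.4186; exercise value = 0.0000 ≤ continuation, so V_u = 13.4186
Node d (S = 84): continuation = e^(−0.04)·[0.7347·39.2000 + 0.2653·89.6000] = 50.5105; exercise value = 56.0000 > continuation, so V_d = 56.0000 (exercise)
Node 0 (S = 140): continuation = e^(−0.04)·[0.7347·13.4186 + 0.2653·56.0000] = 23.7469; exercise value = 0.0000 ≤ continuation, so V_0 = 23.7469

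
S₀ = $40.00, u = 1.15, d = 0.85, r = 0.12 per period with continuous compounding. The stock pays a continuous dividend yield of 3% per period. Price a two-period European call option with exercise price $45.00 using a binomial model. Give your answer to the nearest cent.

$4.12

Per-period risk-free factor R = e^0.12 = 1.1275; dividend-adjusted growth = e^(0.12−0.03) = 1.0942.
Risk-neutral probability p = (1.0942 − 0.85)/(1.15 − 0.85) = 0.2442/0.3000 = 0.8139
Terminal stock prices: S_uu = 52.9, S_ud = 39.1, S_dd = 28.9
Terminal payoffs (S − K): max(7.9, 0) = 7.9, max(-5.9, 0) = 0, max(-16.1, 0) = 0
Node u (S = 46): V_u = e^(−0.12)·[0.8139·7.9000 + 0.1861·0.0000] = 5.7028
Node d (S = 34): V_d = e^(−0.12)·[0.8139·0.0000 + 0.1861·0.0000] = 0.0000
Node 0 (S = 40): V_0 = e^(−0.12)·[0.8139·5.7028 + 0.1861·0.0000] = 4.1167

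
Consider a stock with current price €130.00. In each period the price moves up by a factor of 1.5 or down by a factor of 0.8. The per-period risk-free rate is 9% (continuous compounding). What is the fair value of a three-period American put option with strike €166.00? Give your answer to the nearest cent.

Risk-neutral probability p = (e^0.09 − 0.8)/(1.5 − 0.8) = 0.2942/0.7000 = 0.4202
Terminal stock prices: S_uuu = 438.8, S_uud = 234, S_udd = 124.8, S_ddd = 66.56
Terminal payoffs (K − S): max(-272.8, 0) = 0, max(-68, 0) = 0, max(41.2, 0) = 41.2, max(99.44, 0) = 99.44
Node uu (S = 292.5): continuation = e^(−0.09)·[0.4202·0.0000 + 0.5798·0.0000] = 0.0000; exercise value = 0.0000 ≤ continuation, so V_uu = 0.0000
Node ud (S = 156): continuation = e^(−0.09)·[0.4202·0.0000 + 0.5798·41.2000] = 21.8299; exercise value = 10.0000 ≤ continuation, so V_ud = 21.8299
Node dd (S = 83.2): continuation = e^(−0.09)·[0.4202·41.2000 + 0.5798·99.4400] = 68.5126; exercise value = 82.8000 > continuation, so V_dd = 82.8000 (exercise)
Node u (S = 195): continuation = e^(−0.09)·[0.4202·0.0000 + 0.5798·21.8299] = 11.5666; exercise value = 0.0000 ≤ continuation, so V_u = 11.5666
Node d (S = 104): continuation = e^(−0.09)·[0.4202·21.8299 + 0.5798·82.8000] = 52.2562; exercise value = 62.0000 > continuation, so V_d = 62.0000 (exercise)
Node 0 (S = 130): continuation = e^(−0.09)·[0.4202·11.5666 + 0.5798·62.0000] = 37.2934; exercise value = 36.0000 ≤ continuation, so V_0 = 37.2934

€37.29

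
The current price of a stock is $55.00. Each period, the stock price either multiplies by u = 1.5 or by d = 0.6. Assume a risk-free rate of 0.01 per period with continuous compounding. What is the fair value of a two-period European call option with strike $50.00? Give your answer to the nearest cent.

$15.01

Risk-neutral probability p = (e^0.01 − 0.6)/(1.5 − 0.6) = 0.4101/0.9000 = 0.4556
Terminal stock prices: S_uu = 123.8, S_ud = 49.5, S_dd = 19.8
Terminal payoffs (S − K): max(73.75, 0) = 73.75, max(-0.5, 0) = 0, max(-30.2, 0) = 0
Node u (S = 82.5): V_u = e^(−0.01)·[0.4556·73.7500 + 0.5444·0.0000] = 33.2670
Node d (S = 33): V_d = e^(−0.01)·[0.4556·0.0000 + 0.5444·0.0000] = 0.0000
Node 0 (S = 55): V_0 = e^(−0.01)·[0.4556·33.2670 + 0.5444·0.0000] = 15.0060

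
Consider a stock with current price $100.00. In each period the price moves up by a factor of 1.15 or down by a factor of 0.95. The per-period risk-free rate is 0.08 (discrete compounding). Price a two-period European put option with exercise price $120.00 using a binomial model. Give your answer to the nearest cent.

Risk-neutral probability p = (1 + 0.08 − 0.95)/(1.15 − 0.95) = 0.1300/0.2000 = 0.6500
Terminal stock prices: S_uu = 132.2, S_ud = 109.2, S_dd = 90.25
Terminal payoffs (K − S): max(-12.25, 0) = 0, max(10.75, 0) = 10.75, max(29.75, 0) = 29.75
Node u (S = 115): V_u = 1/1.08·[0.6500·0.0000 + 0.3500·10.7500] = 3.4838
Node d (S = 95): V_d = 1/1.08·[0.6500·10.7500 + 0.3500·29.7500] = 16.1111
Node 0 (S = 100): V_0 = 1/1.08·[0.6500·3.4838 + 0.3500·16.1111] = 7.3179

$7.32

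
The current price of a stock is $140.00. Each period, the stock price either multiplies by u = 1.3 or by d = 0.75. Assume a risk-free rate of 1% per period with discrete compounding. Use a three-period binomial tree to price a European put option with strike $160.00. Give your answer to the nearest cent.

$36.41

Risk-neutral probability p = (1 + 0.01 − 0.75)/(1.3 − 0.75) = 0.2600/0.5500 = 0.4727
Terminal stock prices: S_uuu = 307.6, S_uud = 177.5, S_udd = 102.4, S_ddd = 59.06
Terminal payoffs (K − S): max(-147.6, 0) = 0, max(-17.45, 0) = 0, max(57.62, 0) = 57.62, max(100.9, 0) = 100.9
Node uu (S = 236.6): V_uu = 1/1.01·[0.4727·0.0000 + 0.5273·0.0000] = 0.0000
Node ud (S = 136.5): V_ud = 1/1.01·[0.4727·0.0000 + 0.5273·57.6250] = 30.0833
Node dd (S = 78.75): V_dd = 1/1.01·[0.4727·57.6250 + 0.5273·100.9375] = 79.6658
Node u (S = 182): V_u = 1/1.01·[0.4727·0.0000 + 0.5273·30.0833] = 15.7050
Node d (S = 105): V_d = 1/1.01·[0.4727·30.0833 + 0.5273·79.6658] = 55.6701
Node 0 (S = 140): V_0 = 1/1.01·[0.4727·15.7050 + 0.5273·55.6701] = 36.4134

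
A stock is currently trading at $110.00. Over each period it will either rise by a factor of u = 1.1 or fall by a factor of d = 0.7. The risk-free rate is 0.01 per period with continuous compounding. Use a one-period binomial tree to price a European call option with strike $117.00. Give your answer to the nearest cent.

Risk-neutral probability p = (e^0.01 − 0.7)/(1.1 − 0.7) = 0.3101/0.4000 = 0.7751
Terminal stock prices: S_u = 121, S_d = 77
Terminal payoffs (S − K): max(4, 0) = 4, max(-40, 0) = 0
Node 0 (S = 110): V_0 = e^(−0.01)·[0.7751·4.0000 + 0.2249·0.0000] = 3.0697

$3.07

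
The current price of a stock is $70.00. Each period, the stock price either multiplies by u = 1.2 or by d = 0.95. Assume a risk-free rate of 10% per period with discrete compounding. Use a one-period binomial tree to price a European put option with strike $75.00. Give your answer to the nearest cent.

Risk-neutral probability p = (1 + 0.1 − 0.95)/(1.2 − 0.95) = 0.1500/0.2500 = 0.6000
Terminal stock prices: S_u = 84, S_d = 66.5
Terminal payoffs (K − S): max(-9, 0) = 0, max(8.5, 0) = 8.5
Node 0 (S = 70): V_0 = 1/1.1·[0.6000·0.0000 + 0.4000·8.5000] = 3.0909

$3.09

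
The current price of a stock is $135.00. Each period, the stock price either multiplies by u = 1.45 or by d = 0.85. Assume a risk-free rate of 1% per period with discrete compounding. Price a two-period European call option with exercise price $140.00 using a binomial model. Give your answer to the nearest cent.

$20.14

Risk-neutral probability p = (1 + 0.01 − 0.85)/(1.45 − 0.85) = 0.1600/0.6000 = 0.2667
Terminal stock prices: S_uu = 283.8, S_ud = 166.4, S_dd = 97.54
Terminal payoffs (S − K): max(143.8, 0) = 143.8, max(26.39, 0) = 26.39, max(-42.46, 0) = 0
Node u (S = 195.8): V_u = 1/1.01·[0.2667·143.8375 + 0.7333·26.3875] = 57.1361
Node d (S = 114.8): V_d = 1/1.01·[0.2667·26.3875 + 0.7333·0.0000] = 6.9670
Node 0 (S = 135): V_0 = 1/1.01·[0.2667·57.1361 + 0.7333·6.9670] = 20.1440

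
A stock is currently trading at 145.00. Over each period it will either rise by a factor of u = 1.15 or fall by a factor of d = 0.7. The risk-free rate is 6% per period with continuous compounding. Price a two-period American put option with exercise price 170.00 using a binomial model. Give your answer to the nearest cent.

25.00

Risk-neutral probability p = (e^0.06 − 0.7)/(1.15 − 0.7) = 0.3618/0.4500 = 0.8041
Terminal stock prices: S_uu = 191.8, S_ud = 116.7, S_dd = 71.05
Terminal payoffs (K − S): max(-21.76, 0) = 0, max(53.28, 0) = 53.28, max(98.95, 0) = 98.95
Node u (S = 166.8): continuation = e^(−0.06)·[0.8041·0.0000 + 0.1959·53.2750] = 9.8297; exercise value = 3.2500 ≤ continuation, so V_u = 9.8297
Node d (S = 101.5): continuation = e^(−0.06)·[0.8041·53.2750 + 0.1959·98.9500] = 58.6000; exercise value = 68.5000 > continuation, so V_d = 68.5000 (exercise)
Node 0 (S = 145): continuation = e^(−0.06)·[0.8041·9.8297 + 0.1959·68.5000] = 20.0825; exercise value = 25.0000 > continuation, so V_0 = 25.0000 (exercise)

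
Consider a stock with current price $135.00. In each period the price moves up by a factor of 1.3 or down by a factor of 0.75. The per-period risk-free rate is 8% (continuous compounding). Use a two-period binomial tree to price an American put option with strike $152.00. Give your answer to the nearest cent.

$22.60

Risk-neutral probability p = (e^0.08 − 0.75)/(1.3 − 0.75) = 0.3333/0.5500 = 0.6060
Terminal stock prices: S_uu = 228.2, S_ud = 131.6, S_dd = 75.94
Terminal payoffs (K − S): max(-76.15, 0) = 0, max(20.38, 0) = 20.38, max(76.06, 0) = 76.06
Node u (S = 175.5): continuation = e^(−0.08)·[0.6060·0.0000 + 0.3940·20.3750] = 7.4110; exercise value = 0.0000 ≤ continuation, so V_u = 7.4110
Node d (S = 101.2): continuation = e^(−0.08)·[0.6060·20.3750 + 0.3940·76.0625] = 39.0637; exercise value = 50.7500 > continuation, so V_d = 50.7500 (exercise)
Node 0 (S = 135): continuation = e^(−0.08)·[0.6060·7.4110 + 0.3940·50.7500] = 22.6049; exercise value = 17.0000 ≤ continuation, so V_0 = 22.6049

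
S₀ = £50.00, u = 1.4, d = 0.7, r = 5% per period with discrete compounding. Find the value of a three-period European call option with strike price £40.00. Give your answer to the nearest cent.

Risk-neutral probability p = (1 + 0.05 − 0.7)/(1.4 − 0.7) = 0.3500/0.7000 = 0.5000
Terminal stock prices: S_uuu = 137.2, S_uud = 68.6, S_udd = 34.3, S_ddd = 17.15
Terminal payoffs (S − K): max(97.2, 0) = 97.2, max(28.6, 0) = 28.6, max(-5.7, 0) = 0, max(-22.85, 0) = 0
Node uu (S = 98): V_uu = 1/1.05·[0.5000·97.2000 + 0.5000·28.6000] = 59.9048
Node ud (S = 49): V_ud = 1/1.05·[0.5000·28.6000 + 0.5000·0.0000] = 13.6190
Node dd (S = 24.5): V_dd = 1/1.05·[0.5000·0.0000 + 0.5000·0.0000] = 0.0000
Node u (S = 70): V_u = 1/1.05·[0.5000·59.9048 + 0.5000·13.6190] = 35.0113
Node d (S = 35): V_d = 1/1.05·[0.5000·13.6190 + 0.5000·0.0000] = 6.4853
Node 0 (S = 50): V_0 = 1/1.05·[0.5000·35.0113 + 0.5000·6.4853] = 19.7603

£19.76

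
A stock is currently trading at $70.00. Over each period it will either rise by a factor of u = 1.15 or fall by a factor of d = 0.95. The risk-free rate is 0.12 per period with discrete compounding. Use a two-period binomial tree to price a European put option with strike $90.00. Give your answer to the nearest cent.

$3.23

Risk-neutral probability p = (1 + 0.12 − 0.95)/(1.15 − 0.95) = 0.1700/0.2000 = 0.8500
Terminal stock prices: S_uu = 92.57, S_ud = 76.47, S_dd = 63.17
Terminal payoffs (K − S): max(-2.575, 0) = 0, max(13.53, 0) = 13.53, max(26.83, 0) = 26.83
Node u (S = 80.5): V_u = 1/1.12·[0.8500·0.0000 + 0.1500·13.5250] = 1.8114
Node d (S = 66.5): V_d = 1/1.12·[0.8500·13.5250 + 0.1500·26.8250] = 13.8571
Node 0 (S = 70): V_0 = 1/1.12·[0.8500·1.8114 + 0.1500·13.8571] = 3.2306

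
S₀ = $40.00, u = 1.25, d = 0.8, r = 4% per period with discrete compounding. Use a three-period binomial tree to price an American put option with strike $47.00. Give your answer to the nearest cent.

$8.34

Risk-neutral probability p = (1 + 0.04 − 0.8)/(1.25 − 0.8) = 0.2400/0.4500 = 0.5333
Terminal stock prices: S_uuu = 78.12, S_uud = 50, S_udd = 32, S_ddd = 20.48
Terminal payoffs (K − S): max(-31.12, 0) = 0, max(-3, 0) = 0, max(15, 0) = 15, max(26.52, 0) = 26.52
Node uu (S = 62.5): continuation = 1/1.04·[0.5333·0.0000 + 0.4667·0.0000] = 0.0000; exercise value = 0.0000 ≤ continuation, so V_uu = 0.0000
Node ud (S = 40): continuation = 1/1.04·[0.5333·0.0000 + 0.4667·15.0000] = 6.7308; exercise value = 7.0000 > continuation, so V_ud = 7.0000 (exercise)
Node dd (S = 25.6): continuation = 1/1.04·[0.5333·15.0000 + 0.4667·26.5200] = 19.5923; exercise value = 21.4000 > continuation, so V_dd = 21.4000 (exercise)
Node u (S = 50): continuation = 1/1.04·[0.5333·0.0000 + 0.4667·7.0000] = 3.1410; exercise value = 0.0000 ≤ continuation, so V_u = 3.1410
Node d (S = 32): continuation = 1/1.04·[0.5333·7.0000 + 0.4667·21.4000] = 13.1923; exercise value = 15.0000 > continuation, so V_d = 15.0000 (exercise)
Node 0 (S = 40): continuation = 1/1.04·[0.5333·3.1410 + 0.4667·15.0000] = 8.3416; exercise value = 7.0000 ≤ continuation, so V_0 = 8.3416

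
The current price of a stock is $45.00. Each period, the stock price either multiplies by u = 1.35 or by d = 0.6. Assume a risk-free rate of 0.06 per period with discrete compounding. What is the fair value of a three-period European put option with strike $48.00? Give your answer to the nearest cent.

$7.89

Risk-neutral probability p = (1 + 0.06 − 0.6)/(1.35 − 0.6) = 0.4600/0.7500 = 0.6133
Terminal stock prices: S_uuu = 110.7, S_uud = 49.21, S_udd = 21.87, S_ddd = 9.72
Terminal payoffs (K − S): max(-62.72, 0) = 0, max(-1.208, 0) = 0, max(26.13, 0) = 26.13, max(38.28, 0) = 38.28
Node uu (S = 82.01): V_uu = 1/1.06·[0.6133·0.0000 + 0.3867·0.0000] = 0.0000
Node ud (S = 36.45): V_ud = 1/1.06·[0.6133·0.0000 + 0.3867·26.1300] = 9.5317
Node dd (S = 16.2): V_dd = 1/1.06·[0.6133·26.1300 + 0.3867·38.2800] = 29.0830
Node u (S = 60.75): V_u = 1/1.06·[0.6133·0.0000 + 0.3867·9.5317] = 3.4770
Node d (S = 27): V_d = 1/1.06·[0.6133·9.5317 + 0.3867·29.0830] = 16.1241
Node 0 (S = 45): V_0 = 1/1.06·[0.6133·3.4770 + 0.3867·16.1241] = 7.8936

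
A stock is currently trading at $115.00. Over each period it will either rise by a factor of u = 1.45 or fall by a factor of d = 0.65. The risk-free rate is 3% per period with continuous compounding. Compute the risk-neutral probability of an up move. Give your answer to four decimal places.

Risk-neutral probability p = (e^0.03 − 0.65)/(1.45 − 0.65) = 0.3805/0.8000 = 0.4756

p = 0.4756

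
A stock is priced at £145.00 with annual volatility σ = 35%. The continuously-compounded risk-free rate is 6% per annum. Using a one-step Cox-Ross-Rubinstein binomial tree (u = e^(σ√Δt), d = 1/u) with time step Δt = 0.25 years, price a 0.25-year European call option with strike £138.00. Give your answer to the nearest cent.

CRR parameters: u = e^(σ√Δt) = e^(0.35·√0.25) = 1.1912, d = 1/u = 0.8395
Per-period rate: rΔt = 0.06·0.25 = 0.015, so R = e^0.015 = 1.0151
Risk-neutral probability p = (e^0.015 − 0.8395)/(1.1912 − 0.8395) = 0.1757/0.3518 = 0.4993
Terminal stock prices: S_u = 172.7, S_d = 121.7
Terminal payoffs (S − K): max(34.73, 0) = 34.73, max(-16.28, 0) = 0
Node 0 (S = 145): V_0 = e^(−0.015)·[0.4993·34.7307 + 0.5007·0.0000] = 17.0836

£17.08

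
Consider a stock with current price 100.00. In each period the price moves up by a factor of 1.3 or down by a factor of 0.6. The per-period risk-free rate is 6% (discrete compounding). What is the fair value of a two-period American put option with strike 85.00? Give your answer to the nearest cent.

9.49

Risk-neutral probability p = (1 + 0.06 − 0.6)/(1.3 − 0.6) = 0.4600/0.7000 = 0.6571
Terminal stock prices: S_uu = 169, S_ud = 78, S_dd = 36
Terminal payoffs (K − S): max(-84, 0) = 0, max(7, 0) = 7, max(49, 0) = 49
Node u (S = 130): continuation = 1/1.06·[0.6571·0.0000 + 0.3429·7.0000] = 2.2642; exercise value = 0.0000 ≤ continuation, so V_u = 2.2642
Node d (S = 60): continuation = 1/1.06·[0.6571·7.0000 + 0.3429·49.0000] = 20.1887; exercise value = 25.0000 > continuation, so V_d = 25.0000 (exercise)
Node 0 (S = 100): continuation = 1/1.06·[0.6571·2.2642 + 0.3429·25.0000] = 9.4899; exercise value = 0.0000 ≤ continuation, so V_0 = 9.4899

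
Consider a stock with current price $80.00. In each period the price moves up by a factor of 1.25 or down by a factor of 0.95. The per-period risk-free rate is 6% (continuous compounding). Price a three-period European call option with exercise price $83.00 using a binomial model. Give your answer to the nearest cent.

Risk-neutral probability p = (e^0.06 − 0.95)/(1.25 − 0.95) = 0.1118/0.3000 = 0.3728
Terminal stock prices: S_uuu = 156.2, S_uud = 118.8, S_udd = 90.25, S_ddd = 68.59
Terminal payoffs (S − K): max(73.25, 0) = 73.25, max(35.75, 0) = 35.75, max(7.25, 0) = 7.25, max(-14.41, 0) = 0
Node uu (S = 125): V_uu = e^(−0.06)·[0.3728·73.2500 + 0.6272·35.7500] = 46.8335
Node ud (S = 95): V_ud = e^(−0.06)·[0.3728·35.7500 + 0.6272·7.2500] = 16.8335
Node dd (S = 72.2): V_dd = e^(−0.06)·[0.3728·7.2500 + 0.6272·0.0000] = 2.5453
Node u (S = 100): V_u = e^(−0.06)·[0.3728·46.8335 + 0.6272·16.8335] = 26.3856
Node d (S = 76): V_d = e^(−0.06)·[0.3728·16.8335 + 0.6272·2.5453] = 7.4134
Node 0 (S = 80): V_0 = e^(−0.06)·[0.3728·26.3856 + 0.6272·7.4134] = 13.6424

$13.64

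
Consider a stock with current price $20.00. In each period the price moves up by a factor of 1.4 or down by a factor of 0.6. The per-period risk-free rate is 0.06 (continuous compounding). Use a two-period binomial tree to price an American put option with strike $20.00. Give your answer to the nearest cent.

$3.88

Risk-neutral probability p = (e^0.06 − 0.6)/(1.4 − 0.6) = 0.4618/0.8000 = 0.5773
Terminal stock prices: S_uu = 39.2, S_ud = 16.8, S_dd = 7.2
Terminal payoffs (K − S): max(-19.2, 0) = 0, max(3.2, 0) = 3.2, max(12.8, 0) = 12.8
Node u (S = 28): continuation = e^(−0.06)·[0.5773·0.0000 + 0.4227·3.2000] = 1.2739; exercise value = 0.0000 ≤ continuation, so V_u = 1.2739
Node d (S = 12): continuation = e^(−0.06)·[0.5773·3.2000 + 0.4227·12.8000] = 6.8353; exercise value = 8.0000 > continuation, so V_d = 8.0000 (exercise)
Node 0 (S = 20): continuation = e^(−0.06)·[0.5773·1.2739 + 0.4227·8.0000] = 3.8773; exercise value = 0.0000 ≤ continuation, so V_0 = 3.8773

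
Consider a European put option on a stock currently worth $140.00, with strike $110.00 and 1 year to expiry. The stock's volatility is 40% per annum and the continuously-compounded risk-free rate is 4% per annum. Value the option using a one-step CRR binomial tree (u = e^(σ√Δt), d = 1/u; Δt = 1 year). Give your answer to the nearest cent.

$8.52

CRR parameters: u = e^(σ√Δt) = e^(0.4·√1) = 1.4918, d = 1/u = 0.6703
Per-period rate: rΔt = 0.04·1 = 0.04, so R = e^0.04 = 1.0408
Risk-neutral probability p = (e^0.04 − 0.6703)/(1.4918 − 0.6703) = 0.3705/0.8215 = 0.4510
Terminal stock prices: S_u = 208.9, S_d = 93.84
Terminal payoffs (K − S): max(-98.86, 0) = 0, max(16.16, 0) = 16.16
Node 0 (S = 140): V_0 = e^(−0.04)·[0.4510·0.0000 + 0.5490·16.1552] = 8.5216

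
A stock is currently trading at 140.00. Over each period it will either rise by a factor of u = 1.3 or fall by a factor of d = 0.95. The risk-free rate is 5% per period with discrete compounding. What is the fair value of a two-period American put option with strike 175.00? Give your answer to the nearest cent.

35.00

Risk-neutral probability p = (1 + 0.05 − 0.95)/(1.3 − 0.95) = 0.1000/0.3500 = 0.2857
Terminal stock prices: S_uu = 236.6, S_ud = 172.9, S_dd = 126.3
Terminal payoffs (K − S): max(-61.6, 0) = 0, max(2.1, 0) = 2.1, max(48.65, 0) = 48.65
Node u (S = 182): continuation = 1/1.05·[0.2857·0.0000 + 0.7143·2.1000] = 1.4286; exercise value = 0.0000 ≤ continuation, so V_u = 1.4286
Node d (S = 133): continuation = 1/1.05·[0.2857·2.1000 + 0.7143·48.6500] = 33.6667; exercise value = 42.0000 > continuation, so V_d = 42.0000 (exercise)
Node 0 (S = 140): continuation = 1/1.05·[0.2857·1.4286 + 0.7143·42.0000] = 28.9602; exercise value = 35.0000 > continuation, so V_0 = 35.0000 (exercise)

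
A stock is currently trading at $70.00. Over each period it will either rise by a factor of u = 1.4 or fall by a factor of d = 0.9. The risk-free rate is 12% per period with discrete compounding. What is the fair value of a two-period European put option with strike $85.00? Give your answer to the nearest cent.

$7.07

Risk-neutral probability p = (1 + 0.12 − 0.9)/(1.4 − 0.9) = 0.2200/0.5000 = 0.4400
Terminal stock prices: S_uu = 137.2, S_ud = 88.2, S_dd = 56.7
Terminal payoffs (K − S): max(-52.2, 0) = 0, max(-3.2, 0) = 0, max(28.3, 0) = 28.3
Node u (S = 98): V_u = 1/1.12·[0.4400·0.0000 + 0.5600·0.0000] = 0.0000
Node d (S = 63): V_d = 1/1.12·[0.4400·0.0000 + 0.5600·28.3000] = 14.1500
Node 0 (S = 70): V_0 = 1/1.12·[0.4400·0.0000 + 0.5600·14.1500] = 7.0750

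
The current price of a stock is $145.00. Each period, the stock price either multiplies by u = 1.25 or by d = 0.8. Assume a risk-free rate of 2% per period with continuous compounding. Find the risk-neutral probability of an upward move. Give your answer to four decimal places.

p = 0.4893

Risk-neutral probability p = (e^0.02 − 0.8)/(1.25 − 0.8) = 0.2202/0.4500 = 0.4893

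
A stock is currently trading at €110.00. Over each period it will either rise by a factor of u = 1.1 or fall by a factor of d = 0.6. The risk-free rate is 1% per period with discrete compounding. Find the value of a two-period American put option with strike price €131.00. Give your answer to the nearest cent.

€21.00

Risk-neutral probability p = (1 + 0.01 − 0.6)/(1.1 − 0.6) = 0.4100/0.5000 = 0.8200
Terminal stock prices: S_uu = 133.1, S_ud = 72.6, S_dd = 39.6
Terminal payoffs (K − S): max(-2.1, 0) = 0, max(58.4, 0) = 58.4, max(91.4, 0) = 91.4
Node u (S = 121): continuation = 1/1.01·[0.8200·0.0000 + 0.1800·58.4000] = 10.4079; exercise value = 10.0000 ≤ continuation, so V_u = 10.4079
Node d (S = 66): continuation = 1/1.01·[0.8200·58.4000 + 0.1800·91.4000] = 63.7030; exercise value = 65.0000 > continuation, so V_d = 65.0000 (exercise)
Node 0 (S = 110): continuation = 1/1.01·[0.8200·10.4079 + 0.1800·65.0000] = 20.0342; exercise value = 21.0000 > continuation, so V_0 = 21.0000 (exercise)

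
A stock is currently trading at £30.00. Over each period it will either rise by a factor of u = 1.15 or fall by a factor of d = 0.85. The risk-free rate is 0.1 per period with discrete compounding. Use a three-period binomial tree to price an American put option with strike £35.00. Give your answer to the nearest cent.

Risk-neutral probability p = (1 + 0.1 − 0.85)/(1.15 − 0.85) = 0.2500/0.3000 = 0.8333
Terminal stock prices: S_uuu = 45.63, S_uud = 33.72, S_udd = 24.93, S_ddd = 18.42
Terminal payoffs (K − S): max(-10.63, 0) = 0, max(1.276, 0) = 1.276, max(10.07, 0) = 10.07, max(16.58, 0) = 16.58
Node uu (S = 39.67): continuation = 1/1.1·[0.8333·0.0000 + 0.1667·1.2763] = 0.1934; exercise value = 0.0000 ≤ continuation, so V_uu = 0.1934
Node ud (S = 29.32): continuation = 1/1.1·[0.8333·1.2763 + 0.1667·10.0738] = 2.4932; exercise value = 5.6750 > continuation, so V_ud = 5.6750 (exercise)
Node dd (S = 21.67): continuation = 1/1.1·[0.8333·10.0738 + 0.1667·16.5763] = 10.1432; exercise value = 13.3250 > continuation, so V_dd = 13.3250 (exercise)
Node u (S = 34.5): continuation = 1/1.1·[0.8333·0.1934 + 0.1667·5.6750] = 1.0063; exercise value = 0.5000 ≤ continuation, so V_u = 1.0063
Node d (S = 25.5): continuation = 1/1.1·[0.8333·5.6750 + 0.1667·13.3250] = 6.3182; exercise value = 9.5000 > continuation, so V_d = 9.5000 (exercise)
Node 0 (S = 30): continuation = 1/1.1·[0.8333·1.0063 + 0.1667·9.5000] = 2.2018; exercise value = 5.0000 > continuation, so V_0 = 5.0000 (exercise)

£5.00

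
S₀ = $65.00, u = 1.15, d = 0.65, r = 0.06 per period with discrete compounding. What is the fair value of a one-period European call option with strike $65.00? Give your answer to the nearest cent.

Risk-neutral probability p = (1 + 0.06 − 0.65)/(1.15 − 0.65) = 0.4100/0.5000 = 0.8200
Terminal stock prices: S_u = 74.75, S_d = 42.25
Terminal payoffs (S − K): max(9.75, 0) = 9.75, max(-22.75, 0) = 0
Node 0 (S = 65): V_0 = 1/1.06·[0.8200·9.7500 + 0.1800·0.0000] = 7.5425

$7.54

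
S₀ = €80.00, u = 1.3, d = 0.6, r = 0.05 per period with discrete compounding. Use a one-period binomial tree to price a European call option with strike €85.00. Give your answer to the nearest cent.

Risk-neutral probability p = (1 + 0.05 − 0.6)/(1.3 − 0.6) = 0.4500/0.7000 = 0.6429
Terminal stock prices: S_u = 104, S_d = 48
Terminal payoffs (S − K): max(19, 0) = 19, max(-37, 0) = 0
Node 0 (S = 80): V_0 = 1/1.05·[0.6429·19.0000 + 0.3571·0.0000] = 11.6327

€11.63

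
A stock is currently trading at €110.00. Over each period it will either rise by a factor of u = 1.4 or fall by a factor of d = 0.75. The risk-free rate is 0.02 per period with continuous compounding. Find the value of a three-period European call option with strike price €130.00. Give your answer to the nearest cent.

Risk-neutral probability p = (e^0.02 − 0.75)/(1.4 − 0.75) = 0.2702/0.6500 = 0.4157
Terminal stock prices: S_uuu = 301.8, S_uud = 161.7, S_udd = 86.62, S_ddd = 46.41
Terminal payoffs (S − K): max(171.8, 0) = 171.8, max(31.7, 0) = 31.7, max(-43.38, 0) = 0, max(-83.59, 0) = 0
Node uu (S = 215.6): V_uu = e^(−0.02)·[0.4157·171.8400 + 0.5843·31.7000] = 88.1742
Node ud (S = 115.5): V_ud = e^(−0.02)·[0.4157·31.7000 + 0.5843·0.0000] = 12.9166
Node dd (S = 61.88): V_dd = e^(−0.02)·[0.4157·0.0000 + 0.5843·0.0000] = 0.0000
Node u (S = 154): V_u = e^(−0.02)·[0.4157·88.1742 + 0.5843·12.9166] = 43.3255
Node d (S = 82.5): V_d = e^(−0.02)·[0.4157·12.9166 + 0.5843·0.0000] = 5.2630
Node 0 (S = 110): V_0 = e^(−0.02)·[0.4157·43.3255 + 0.5843·5.2630] = 20.6679

€20.67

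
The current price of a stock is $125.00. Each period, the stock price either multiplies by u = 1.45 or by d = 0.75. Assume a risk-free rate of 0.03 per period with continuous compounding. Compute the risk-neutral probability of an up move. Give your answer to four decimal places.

p = 0.4006

Risk-neutral probability p = (e^0.03 − 0.75)/(1.45 − 0.75) = 0.2805/0.7000 = 0.4006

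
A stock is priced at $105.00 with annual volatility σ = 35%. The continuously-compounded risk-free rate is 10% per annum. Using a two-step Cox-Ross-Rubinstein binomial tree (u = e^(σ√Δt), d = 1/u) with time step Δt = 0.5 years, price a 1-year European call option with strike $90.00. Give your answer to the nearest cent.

CRR parameters: u = e^(σ√Δt) = e^(0.35·√0.5) = 1.2808, d = 1/u = 0.7808
Per-period rate: rΔt = 0.1·0.5 = 0.05, so R = e^0.05 = 1.0513
Risk-neutral probability p = (e^0.05 − 0.7808)/(1.2808 − 0.7808) = 0.2705/0.5000 = 0.5410
Terminal stock prices: S_uu = 172.2, S_ud = 105, S_dd = 64.01
Terminal payoffs (S − K): max(82.25, 0) = 82.25, max(15, 0) = 15, max(-25.99, 0) = 0
Node u (S = 134.5): V_u = e^(−0.05)·[0.5410·82.2480 + 0.4590·15.0000] = 48.8737
Node d (S = 81.98): V_d = e^(−0.05)·[0.5410·15.0000 + 0.4590·0.0000] = 7.7189
Node 0 (S = 105): V_0 = e^(−0.05)·[0.5410·48.8737 + 0.4590·7.7189] = 28.5203

$28.52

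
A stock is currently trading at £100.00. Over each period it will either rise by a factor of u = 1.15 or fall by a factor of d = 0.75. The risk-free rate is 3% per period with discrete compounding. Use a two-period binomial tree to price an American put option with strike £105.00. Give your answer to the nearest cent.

£12.45

Risk-neutral probability p = (1 + 0.03 − 0.75)/(1.15 − 0.75) = 0.2800/0.4000 = 0.7000
Terminal stock prices: S_uu = 132.2, S_ud = 86.25, S_dd = 56.25
Terminal payoffs (K − S): max(-27.25, 0) = 0, max(18.75, 0) = 18.75, max(48.75, 0) = 48.75
Node u (S = 115): continuation = 1/1.03·[0.7000·0.0000 + 0.3000·18.7500] = 5.4612; exercise value = 0.0000 ≤ continuation, so V_u = 5.4612
Node d (S = 75): continuation = 1/1.03·[0.7000·18.7500 + 0.3000·48.7500] = 26.9417; exercise value = 30.0000 > continuation, so V_d = 30.0000 (exercise)
Node 0 (S = 100): continuation = 1/1.03·[0.7000·5.4612 + 0.3000·30.0000] = 12.4493; exercise value = 5.0000 ≤ continuation, so V_0 = 12.4493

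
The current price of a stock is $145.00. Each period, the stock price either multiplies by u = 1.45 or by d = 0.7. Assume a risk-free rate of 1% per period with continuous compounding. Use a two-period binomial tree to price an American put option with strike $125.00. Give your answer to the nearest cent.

Risk-neutral probability p = (e^0.01 − 0.7)/(1.45 − 0.7) = 0.3101/0.7500 = 0.4134
Terminal stock prices: S_uu = 304.9, S_ud = 147.2, S_dd = 71.05
Terminal payoffs (K − S): max(-179.9, 0) = 0, max(-22.17, 0) = 0, max(53.95, 0) = 53.95
Node u (S = 210.2): continuation = e^(−0.01)·[0.4134·0.0000 + 0.5866·0.0000] = 0.0000; exercise value = 0.0000 ≤ continuation, so V_u = 0.0000
Node d (S = 101.5): continuation = e^(−0.01)·[0.4134·0.0000 + 0.5866·53.9500] = 31.3322; exercise value = 23.5000 ≤ continuation, so V_d = 31.3322
Node 0 (S = 145): continuation = e^(−0.01)·[0.4134·0.0000 + 0.5866·31.3322] = 18.1966; exercise value = 0.0000 ≤ continuation, so V_0 = 18.1966

$18.20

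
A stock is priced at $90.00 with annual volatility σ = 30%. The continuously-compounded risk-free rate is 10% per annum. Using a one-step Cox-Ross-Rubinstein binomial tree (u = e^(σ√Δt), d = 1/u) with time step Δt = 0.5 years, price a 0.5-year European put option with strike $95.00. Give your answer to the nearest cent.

$9.14

CRR parameters: u = e^(σ√Δt) = e^(0.3·√0.5) = 1.2363, d = 1/u = 0.8089
Per-period rate: rΔt = 0.1·0.5 = 0.05, so R = e^0.05 = 1.0513
Risk-neutral probability p = (e^0.05 − 0.8089)/(1.2363 − 0.8089) = 0.2424/0.4275 = 0.5671
Terminal stock prices: S_u = 111.3, S_d = 72.8
Terminal payoffs (K − S): max(-16.27, 0) = 0, max(22.2, 0) = 22.2
Node 0 (S = 90): V_0 = e^(−0.05)·[0.5671·0.0000 + 0.4329·22.2028] = 9.1426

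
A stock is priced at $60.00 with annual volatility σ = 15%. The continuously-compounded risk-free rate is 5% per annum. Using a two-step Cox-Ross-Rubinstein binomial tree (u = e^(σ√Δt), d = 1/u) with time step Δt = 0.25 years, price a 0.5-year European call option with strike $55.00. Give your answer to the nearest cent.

$6.98

CRR parameters: u = e^(σ√Δt) = e^(0.15·√0.25) = 1.0779, d = 1/u = 0.9277
Per-period rate: rΔt = 0.05·0.25 = 0.0125, so R = e^0.0125 = 1.0126
Risk-neutral probability p = (e^0.0125 − 0.9277)/(1.0779 − 0.9277) = 0.0848/0.1501 = 0.5650
Terminal stock prices: S_uu = 69.71, S_ud = 60, S_dd = 51.64
Terminal payoffs (S − K): max(14.71, 0) = 14.71, max(5, 0) = 5, max(-3.358, 0) = 0
Node u (S = 64.67): V_u = e^(−0.0125)·[0.5650·14.7101 + 0.4350·5.0000] = 10.3563
Node d (S = 55.66): V_d = e^(−0.0125)·[0.5650·5.0000 + 0.4350·0.0000] = 2.7901
Node 0 (S = 60): V_0 = e^(−0.0125)·[0.5650·10.3563 + 0.4350·2.7901] = 6.9775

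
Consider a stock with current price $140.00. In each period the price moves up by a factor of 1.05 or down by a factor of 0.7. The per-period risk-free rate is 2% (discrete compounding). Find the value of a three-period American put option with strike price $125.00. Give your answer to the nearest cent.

$5.08

Risk-neutral probability p = (1 + 0.02 − 0.7)/(1.05 − 0.7) = 0.3200/0.3500 = 0.9143
Terminal stock prices: S_uuu = 162.1, S_uud = 108, S_udd = 72.03, S_ddd = 48.02
Terminal payoffs (K − S): max(-37.07, 0) = 0, max(16.96, 0) = 16.96, max(52.97, 0) = 52.97, max(76.98, 0) = 76.98
Node uu (S = 154.3): continuation = 1/1.02·[0.9143·0.0000 + 0.0857·16.9550] = 1.4248; exercise value = 0.0000 ≤ continuation, so V_uu = 1.4248
Node ud (S = 102.9): continuation = 1/1.02·[0.9143·16.9550 + 0.0857·52.9700] = 19.6490; exercise value = 22.1000 > continuation, so V_ud = 22.1000 (exercise)
Node dd (S = 68.6): continuation = 1/1.02·[0.9143·52.9700 + 0.0857·76.9800] = 53.9490; exercise value = 56.4000 > continuation, so V_dd = 56.4000 (exercise)
Node u (S = 147): continuation = 1/1.02·[0.9143·1.4248 + 0.0857·22.1000] = 3.1343; exercise value = 0.0000 ≤ continuation, so V_u = 3.1343
Node d (S = 98): continuation = 1/1.02·[0.9143·22.1000 + 0.0857·56.4000] = 24.5490; exercise value = 27.0000 > continuation, so V_d = 27.0000 (exercise)
Node 0 (S = 140): continuation = 1/1.02·[0.9143·3.1343 + 0.0857·27.0000] = 5.0783; exercise value = 0.0000 ≤ continuation, so V_0 = 5.0783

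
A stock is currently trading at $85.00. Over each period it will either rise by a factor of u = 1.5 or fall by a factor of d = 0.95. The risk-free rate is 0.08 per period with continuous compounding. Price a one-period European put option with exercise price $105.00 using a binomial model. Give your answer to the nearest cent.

Risk-neutral probability p = (e^0.08 − 0.95)/(1.5 − 0.95) = 0.1333/0.5500 = 0.2423
Terminal stock prices: S_u = 127.5, S_d = 80.75
Terminal payoffs (K − S): max(-22.5, 0) = 0, max(24.25, 0) = 24.25
Node 0 (S = 85): V_0 = e^(−0.08)·[0.2423·0.0000 + 0.7577·24.2500] = 16.9606

$16.96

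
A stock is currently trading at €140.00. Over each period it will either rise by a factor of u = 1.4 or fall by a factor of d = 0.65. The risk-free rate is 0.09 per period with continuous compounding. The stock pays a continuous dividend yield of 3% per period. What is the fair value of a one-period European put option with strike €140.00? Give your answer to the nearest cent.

Per-period risk-free factor R = e^0.09 = 1.0942; dividend-adjusted growth = e^(0.09−0.03) = 1.0618.
Risk-neutral probability p = (1.0618 − 0.65)/(1.4 − 0.65) = 0.4118/0.7500 = 0.5491
Terminal stock prices: S_u = 196, S_d = 91
Terminal payoffs (K − S): max(-56, 0) = 0, max(49, 0) = 49
Node 0 (S = 140): V_0 = e^(−0.09)·[0.5491·0.0000 + 0.4509·49.0000] = 20.1918

€20.19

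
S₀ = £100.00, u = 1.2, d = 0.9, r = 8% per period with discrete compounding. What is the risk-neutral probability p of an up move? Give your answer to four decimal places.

p = 0.6000

Risk-neutral probability p = (1 + 0.08 − 0.9)/(1.2 − 0.9) = 0.1800/0.3000 = 0.6000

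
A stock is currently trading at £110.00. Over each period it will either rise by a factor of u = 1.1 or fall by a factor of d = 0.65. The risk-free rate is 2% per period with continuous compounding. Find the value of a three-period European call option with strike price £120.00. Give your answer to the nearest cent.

£13.85

Risk-neutral probability p = (e^0.02 − 0.65)/(1.1 − 0.65) = 0.3702/0.4500 = 0.8227
Terminal stock prices: S_uuu = 146.4, S_uud = 86.52, S_udd = 51.12, S_ddd = 30.21
Terminal payoffs (S − K): max(26.41, 0) = 26.41, max(-33.48, 0) = 0, max(-68.88, 0) = 0, max(-89.79, 0) = 0
Node uu (S = 133.1): V_uu = e^(−0.02)·[0.8227·26.4100 + 0.1773·0.0000] = 21.2965
Node ud (S = 78.65): V_ud = e^(−0.02)·[0.8227·0.0000 + 0.1773·0.0000] = 0.0000
Node dd (S = 46.48): V_dd = e^(−0.02)·[0.8227·0.0000 + 0.1773·0.0000] = 0.0000
Node u (S = 121): V_u = e^(−0.02)·[0.8227·21.2965 + 0.1773·0.0000] = 17.1731
Node d (S = 71.5): V_d = e^(−0.02)·[0.8227·0.0000 + 0.1773·0.0000] = 0.0000
Node 0 (S = 110): V_0 = e^(−0.02)·[0.8227·17.1731 + 0.1773·0.0000] = 13.8480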